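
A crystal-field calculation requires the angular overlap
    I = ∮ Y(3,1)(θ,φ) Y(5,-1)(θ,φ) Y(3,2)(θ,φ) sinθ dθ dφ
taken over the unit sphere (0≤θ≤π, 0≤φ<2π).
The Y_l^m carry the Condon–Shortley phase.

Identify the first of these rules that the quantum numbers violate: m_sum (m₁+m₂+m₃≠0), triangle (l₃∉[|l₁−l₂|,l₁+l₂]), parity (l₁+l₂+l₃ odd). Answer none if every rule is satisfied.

Σmᵢ = 2  ✗
l₃∈[|l₁−l₂|,l₁+l₂]=[2,8], have l₃=3
Σlᵢ = 11 ⇒ odd

m_sum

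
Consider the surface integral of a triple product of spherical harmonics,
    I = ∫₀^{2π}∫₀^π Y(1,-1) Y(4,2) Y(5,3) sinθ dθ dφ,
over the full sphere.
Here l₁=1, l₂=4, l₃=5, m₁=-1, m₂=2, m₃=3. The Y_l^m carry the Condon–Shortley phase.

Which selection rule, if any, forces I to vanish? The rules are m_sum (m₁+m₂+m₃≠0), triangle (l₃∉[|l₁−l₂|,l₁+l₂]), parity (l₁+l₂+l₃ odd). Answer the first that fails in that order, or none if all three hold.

m_sum

m₁+m₂+m₃ = -1 + 2 + 3 = 4  ✗
triangle: |1−4|=3 ≤ l₃=5 ≤ 1+4=5
parity: l₁+l₂+l₃ = 10 is even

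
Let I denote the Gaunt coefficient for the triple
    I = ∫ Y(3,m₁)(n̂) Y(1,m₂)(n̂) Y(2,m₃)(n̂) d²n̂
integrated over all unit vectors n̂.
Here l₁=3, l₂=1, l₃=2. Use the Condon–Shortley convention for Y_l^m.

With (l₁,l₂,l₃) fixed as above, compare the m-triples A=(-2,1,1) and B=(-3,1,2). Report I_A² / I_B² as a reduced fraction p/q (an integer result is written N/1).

l's match ⇒ only the (l;m) 3-j factors differ between A and B.
A: triangle coeff Δ(3,1,2) = 1/105; Σ_t [2,2]: t=2:+1/12 = 1/12; (3j)²=2/21 [(3 1 2; -2 1 1)], sign=-1
B: triangle coeff Δ(3,1,2) = 1/105; Σ_t [2,2]: t=2:+1/48 = 1/48; (3j)²=1/7 [(3 1 2; -3 1 2)], sign=+1
I_A²/I_B² = (2/21)/(1/7) = 2/3

2/3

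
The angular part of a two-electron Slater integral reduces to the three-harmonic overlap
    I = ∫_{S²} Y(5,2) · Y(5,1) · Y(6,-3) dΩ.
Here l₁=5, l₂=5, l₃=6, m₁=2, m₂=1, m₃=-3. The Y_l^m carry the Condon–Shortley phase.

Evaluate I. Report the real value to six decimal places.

Rules hold: Σm=0, L=16 even, 0≤6≤10.
N = 11·11·13 = 1573
Δ = 4!·6!·6!/17! = 1/28588560
Racah Σ t=0..4: t=0:+1/345600 t=1:−1/13824 t=2:+1/5184 t=3:−1/13824 t=4:+1/345600 = 7/129600
⇒ 3j(5 5 6; 0 0 0)² = 80/7293, sgn +1
Racah Σ t=0..3: t=0:+1/622080 t=1:−1/34560 t=2:+1/23040 t=3:−1/155520 = 1/103680
⇒ 3j(5 5 6; 2 1 -3)² = 9/2431, sgn -1
4πI² = N·(3j₀)²·(3jₘ)² = 240/3757
I = -1·√(0.0638808/4π) = -0.07129845

-0.071298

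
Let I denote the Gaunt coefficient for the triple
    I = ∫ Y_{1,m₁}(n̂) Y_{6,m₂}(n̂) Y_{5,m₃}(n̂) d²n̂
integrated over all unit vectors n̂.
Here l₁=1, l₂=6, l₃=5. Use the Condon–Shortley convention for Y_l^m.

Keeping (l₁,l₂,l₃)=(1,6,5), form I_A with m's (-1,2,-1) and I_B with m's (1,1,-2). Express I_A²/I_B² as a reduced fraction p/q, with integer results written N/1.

Shared (l₁,l₂,l₃)=(1,6,5): N and (l;000)² cancel in I_A²/I_B².
A: Δ = 2!·0!·10!/13! = 1/858; Racah Σ t=2..2: t=2:+1/34560 = 1/34560; ⇒ 3j(1 6 5; -1 2 -1)² = 14/429, sgn +1
B: Δ = 2!·0!·10!/13! = 1/858; Racah Σ t=0..0: t=0:+1/60480 = 1/60480; ⇒ 3j(1 6 5; 1 1 -2)² = 5/429, sgn -1
I_A²/I_B² = (14/429)/(5/429) = 14/5

14/5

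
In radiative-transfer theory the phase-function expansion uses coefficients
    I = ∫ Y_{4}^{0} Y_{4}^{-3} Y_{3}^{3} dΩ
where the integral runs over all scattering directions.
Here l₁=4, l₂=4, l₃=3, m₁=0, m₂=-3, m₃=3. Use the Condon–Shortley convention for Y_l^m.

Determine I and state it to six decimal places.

0.000000

Σlᵢ=11 odd — θ-integrand is odd under cosθ→−cosθ; I=0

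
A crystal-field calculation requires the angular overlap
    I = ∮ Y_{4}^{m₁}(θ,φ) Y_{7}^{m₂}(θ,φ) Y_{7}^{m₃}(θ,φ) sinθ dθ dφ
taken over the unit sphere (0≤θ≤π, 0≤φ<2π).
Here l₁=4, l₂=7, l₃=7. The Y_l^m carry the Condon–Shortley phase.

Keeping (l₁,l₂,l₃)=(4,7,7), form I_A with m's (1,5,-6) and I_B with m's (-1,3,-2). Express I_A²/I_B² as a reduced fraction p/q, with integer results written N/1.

Same 4,7,7: normalisation and zero-m 3j drop out of the ratio.
A: Δ: 4! 4! 10! / 19! → 1/58198140; sum: t=2:+1/87091200 t=3:−1/52254720 = -1/130636800; 3j²(4 7 7; 1 5 -6) = Δ·Π!·Σ² = 88/20349  (sign +1)
B: Δ: 4! 4! 10! / 19! → 1/58198140; sum: t=1:−1/52254720 t=2:+1/1935360 t=3:−1/725760 t=4:+1/2488320 = -5/10450944; 3j²(4 7 7; -1 3 -2) = Δ·Π!·Σ² = 31250/2909907  (sign +1)
I_A²/I_B² = (88/20349)/(31250/2909907) = 6292/15625

6292/15625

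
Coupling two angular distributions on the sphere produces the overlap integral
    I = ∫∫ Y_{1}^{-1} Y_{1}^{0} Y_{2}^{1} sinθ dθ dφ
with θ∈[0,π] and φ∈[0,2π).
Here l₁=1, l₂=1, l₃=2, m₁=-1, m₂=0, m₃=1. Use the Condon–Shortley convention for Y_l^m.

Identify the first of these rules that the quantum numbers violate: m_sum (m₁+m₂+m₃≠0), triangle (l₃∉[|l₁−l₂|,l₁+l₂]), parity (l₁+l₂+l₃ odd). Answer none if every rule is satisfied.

none

azimuthal sum: -1 + 0 + 1 = 0  ✓
0 ≤ 2 ≤ 2 (triangle on l)  ✓
L = 1 + 1 + 2 = 4 (even)  ✓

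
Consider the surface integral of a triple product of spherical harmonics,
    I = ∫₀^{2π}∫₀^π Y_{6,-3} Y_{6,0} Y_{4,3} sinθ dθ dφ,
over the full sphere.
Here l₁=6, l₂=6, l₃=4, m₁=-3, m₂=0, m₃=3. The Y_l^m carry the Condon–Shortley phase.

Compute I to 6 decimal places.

Rules hold: Σm=0, L=16 even, 0≤4≤12.
N = 13·13·9 = 1521
Δ = 8!·4!·4!/17! = 1/15315300
Racah Σ t=2..6: t=2:+1/829440 t=3:−1/25920 t=4:+1/9216 t=5:−1/25920 t=6:+1/829440 = 7/207360
⇒ 3j(6 6 4; 0 0 0)² = 28/2431, sgn +1
Racah Σ t=5..6: t=5:−1/103680 t=6:+1/207360 = -1/207360
⇒ 3j(6 6 4; -3 0 3)² = 21/2431, sgn +1
4πI² = N·(3j₀)²·(3jₘ)² = 5292/34969
I = +1·√(0.151334/4π) = 0.10973960

0.109740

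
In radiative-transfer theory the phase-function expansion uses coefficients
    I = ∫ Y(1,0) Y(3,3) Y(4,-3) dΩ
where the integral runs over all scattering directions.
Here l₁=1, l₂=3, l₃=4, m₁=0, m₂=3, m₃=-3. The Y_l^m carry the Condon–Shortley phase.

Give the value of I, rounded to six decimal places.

m-sum 0 ✓  L=8 even ✓  2≤4≤4 ✓
Π(2lᵢ+1) = 3×7×9 = 189
triangle coeff Δ(1,3,4) = 1/252
Σ_t [0,0]: t=0:+1/36 = 1/36
(3j)²=4/63 [(1 3 4; 0 0 0)], sign=+1
Σ_t [0,0]: t=0:+1/720 = 1/720
(3j)²=1/36 [(1 3 4; 0 3 -3)], sign=-1
⇒ 4πI² = 1/3
I = (-1)√(1/3/(4π)) = -0.16286750

-0.162868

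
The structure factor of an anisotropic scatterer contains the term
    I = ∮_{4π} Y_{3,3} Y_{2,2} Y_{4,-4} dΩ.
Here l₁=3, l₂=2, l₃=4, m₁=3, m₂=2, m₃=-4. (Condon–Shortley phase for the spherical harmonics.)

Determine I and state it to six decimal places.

0.000000

3 + 2 − 4 = 1 ≠ 0: azimuthal integral kills it; I = 0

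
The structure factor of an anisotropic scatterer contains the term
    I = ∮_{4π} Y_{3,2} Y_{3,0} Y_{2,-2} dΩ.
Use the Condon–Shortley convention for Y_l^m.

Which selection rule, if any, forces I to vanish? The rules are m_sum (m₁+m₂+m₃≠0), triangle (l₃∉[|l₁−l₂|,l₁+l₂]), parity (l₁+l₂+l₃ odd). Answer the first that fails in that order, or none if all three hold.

none

m₁+m₂+m₃ = 2 + 0 − 2 = 0  ✓
triangle: |3−3|=0 ≤ l₃=2 ≤ 3+3=6  ✓
parity: l₁+l₂+l₃ = 8 is even  ✓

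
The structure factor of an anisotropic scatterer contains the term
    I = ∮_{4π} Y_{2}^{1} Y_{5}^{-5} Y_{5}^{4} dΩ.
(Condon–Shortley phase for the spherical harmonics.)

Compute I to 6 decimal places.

Checks pass: Σm=0; 12 even; l₃=5∈[3,7].
(2·2+1)(2·5+1)(2·5+1) = 605
Δ: 2! 2! 8! / 13! → 1/38610
sum: t=0:+1/2880 t=1:−1/576 t=2:+1/2880 = -1/960
3j²(2 5 5; 0 0 0) = Δ·Π!·Σ² = 10/429  (sign +1)
sum: t=0:+1/80640 = 1/80640
3j²(2 5 5; 1 -5 4) = Δ·Π!·Σ² = 9/286  (sign -1)
combine: 4πI² = 605·10/429·9/286 = 75/169
take √, sign -1: I = -0.18792404

-0.187924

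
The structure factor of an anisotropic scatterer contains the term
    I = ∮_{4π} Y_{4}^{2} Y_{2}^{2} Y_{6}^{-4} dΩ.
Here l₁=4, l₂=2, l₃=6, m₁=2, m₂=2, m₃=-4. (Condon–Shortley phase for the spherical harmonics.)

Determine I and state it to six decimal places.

0.230476

Checks pass: Σm=0; 12 even; l₃=6∈[2,6].
(2·4+1)(2·2+1)(2·6+1) = 585
Δ: 0! 8! 4! / 13! → 1/6435
sum: t=0:+1/2304 = 1/2304
3j²(4 2 6; 0 0 0) = Δ·Π!·Σ² = 5/143  (sign +1)
sum: t=0:+1/34560 = 1/34560
3j²(4 2 6; 2 2 -4) = Δ·Π!·Σ² = 14/429  (sign +1)
combine: 4πI² = 585·5/143·14/429 = 1050/1573
take √, sign +1: I = 0.23047581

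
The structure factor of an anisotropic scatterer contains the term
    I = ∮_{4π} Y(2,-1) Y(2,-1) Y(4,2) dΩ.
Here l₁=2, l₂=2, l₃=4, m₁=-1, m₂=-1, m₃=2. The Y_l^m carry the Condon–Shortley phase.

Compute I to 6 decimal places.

0.254875

Rules hold: Σm=0, L=8 even, 0≤4≤4.
N = 5·5·9 = 225
Δ = 0!·4!·4!/9! = 1/630
Racah Σ t=0..0: t=0:+1/16 = 1/16
⇒ 3j(2 2 4; 0 0 0)² = 2/35, sgn +1
Racah Σ t=0..0: t=0:+1/36 = 1/36
⇒ 3j(2 2 4; -1 -1 2)² = 4/63, sgn +1
4πI² = N·(3j₀)²·(3jₘ)² = 40/49
I = +1·√(0.816327/4π) = 0.25487487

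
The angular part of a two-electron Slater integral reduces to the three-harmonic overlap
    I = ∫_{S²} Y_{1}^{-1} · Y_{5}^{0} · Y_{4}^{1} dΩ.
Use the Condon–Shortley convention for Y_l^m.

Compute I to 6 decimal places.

0.155288

m-sum 0 ✓  L=10 even ✓  4≤4≤6 ✓
Π(2lᵢ+1) = 3×11×9 = 297
triangle coeff Δ(1,5,4) = 1/495
Σ_t [1,1]: t=1:−1/576 = -1/576
(3j)²=5/99 [(1 5 4; 0 0 0)], sign=-1
Σ_t [2,2]: t=2:+1/1440 = 1/1440
(3j)²=2/99 [(1 5 4; -1 0 1)], sign=-1
⇒ 4πI² = 10/33
I = (+1)√(10/33/(4π)) = 0.15528807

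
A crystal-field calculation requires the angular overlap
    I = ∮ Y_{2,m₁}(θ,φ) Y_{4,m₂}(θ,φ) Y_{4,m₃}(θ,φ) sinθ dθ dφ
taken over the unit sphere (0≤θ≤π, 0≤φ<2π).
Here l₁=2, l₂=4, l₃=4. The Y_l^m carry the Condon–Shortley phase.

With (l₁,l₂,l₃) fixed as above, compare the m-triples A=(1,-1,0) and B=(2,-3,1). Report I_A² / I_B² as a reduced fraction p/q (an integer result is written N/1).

5/63

Shared (l₁,l₂,l₃)=(2,4,4): N and (l;000)² cancel in I_A²/I_B².
A: Δ = 2!·2!·6!/11! = 1/13860; Racah Σ t=0..1: t=0:+1/72 t=1:−1/96 = 1/288; ⇒ 3j(2 4 4; 1 -1 0)² = 1/462, sgn +1
B: Δ = 2!·2!·6!/11! = 1/13860; Racah Σ t=0..0: t=0:+1/480 = 1/480; ⇒ 3j(2 4 4; 2 -3 1)² = 3/110, sgn -1
I_A²/I_B² = (1/462)/(3/110) = 5/63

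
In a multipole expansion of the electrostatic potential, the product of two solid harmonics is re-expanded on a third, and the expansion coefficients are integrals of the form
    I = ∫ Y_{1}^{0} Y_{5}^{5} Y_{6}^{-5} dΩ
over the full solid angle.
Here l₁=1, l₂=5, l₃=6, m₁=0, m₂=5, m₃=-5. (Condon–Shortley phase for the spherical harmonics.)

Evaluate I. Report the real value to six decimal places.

m-sum 0 ✓  L=12 even ✓  4≤6≤6 ✓
Π(2lᵢ+1) = 3×11×13 = 429
triangle coeff Δ(1,5,6) = 1/858
Σ_t [0,0]: t=0:+1/14400 = 1/14400
(3j)²=6/143 [(1 5 6; 0 0 0)], sign=+1
Σ_t [0,0]: t=0:+1/3628800 = 1/3628800
(3j)²=1/78 [(1 5 6; 0 5 -5)], sign=-1
⇒ 4πI² = 3/13
I = (-1)√(3/13/(4π)) = -0.13551395

-0.135514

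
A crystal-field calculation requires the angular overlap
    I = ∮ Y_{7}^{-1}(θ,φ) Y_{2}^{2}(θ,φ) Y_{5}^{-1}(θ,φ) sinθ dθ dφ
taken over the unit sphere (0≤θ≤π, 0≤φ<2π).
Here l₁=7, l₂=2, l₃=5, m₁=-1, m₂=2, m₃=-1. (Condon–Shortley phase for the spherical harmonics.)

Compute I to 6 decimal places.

-0.094812

Rules hold: Σm=0, L=14 even, 5≤5≤9.
N = 15·5·11 = 825
Δ = 4!·10!·0!/15! = 1/15015
Racah Σ t=2..2: t=2:+1/57600 = 1/57600
⇒ 3j(7 2 5; 0 0 0)² = 21/715, sgn -1
Racah Σ t=4..4: t=4:+1/414720 = 1/414720
⇒ 3j(7 2 5; -1 2 -1)² = 2/429, sgn +1
4πI² = N·(3j₀)²·(3jₘ)² = 210/1859
I = -1·√(0.112964/4π) = -0.09481237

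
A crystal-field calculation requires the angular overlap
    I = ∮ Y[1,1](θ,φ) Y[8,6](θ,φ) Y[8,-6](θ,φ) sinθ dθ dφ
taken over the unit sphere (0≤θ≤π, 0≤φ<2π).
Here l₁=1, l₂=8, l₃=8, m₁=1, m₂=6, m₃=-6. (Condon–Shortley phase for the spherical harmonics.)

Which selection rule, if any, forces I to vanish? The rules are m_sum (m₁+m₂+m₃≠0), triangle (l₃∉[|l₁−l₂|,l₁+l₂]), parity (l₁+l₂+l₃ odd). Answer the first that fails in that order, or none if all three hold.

m_sum

Σmᵢ = 1  ✗
l₃∈[|l₁−l₂|,l₁+l₂]=[7,9], have l₃=8
Σlᵢ = 17 ⇒ odd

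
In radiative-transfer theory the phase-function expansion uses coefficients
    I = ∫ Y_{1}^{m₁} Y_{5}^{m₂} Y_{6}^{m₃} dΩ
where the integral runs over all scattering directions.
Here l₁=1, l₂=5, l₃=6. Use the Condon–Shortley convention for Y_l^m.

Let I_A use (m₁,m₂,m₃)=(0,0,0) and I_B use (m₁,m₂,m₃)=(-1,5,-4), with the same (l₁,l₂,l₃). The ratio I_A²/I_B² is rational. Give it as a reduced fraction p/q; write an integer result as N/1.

Same 1,5,6: normalisation and zero-m 3j drop out of the ratio.
A: Δ: 0! 2! 10! / 13! → 1/858; sum: t=0:+1/14400 = 1/14400; 3j²(1 5 6; 0 0 0) = Δ·Π!·Σ² = 6/143  (sign +1)
B: Δ: 0! 2! 10! / 13! → 1/858; sum: t=0:+1/7257600 = 1/7257600; 3j²(1 5 6; -1 5 -4) = Δ·Π!·Σ² = 1/858  (sign +1)
I_A²/I_B² = (6/143)/(1/858) = 36/1

36/1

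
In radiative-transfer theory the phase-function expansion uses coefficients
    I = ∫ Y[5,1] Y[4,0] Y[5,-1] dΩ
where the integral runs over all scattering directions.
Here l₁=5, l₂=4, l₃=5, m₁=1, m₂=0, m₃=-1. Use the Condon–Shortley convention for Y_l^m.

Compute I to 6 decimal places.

Checks pass: Σm=0; 14 even; l₃=5∈[1,9].
(2·5+1)(2·4+1)(2·5+1) = 1089
Δ: 4! 6! 4! / 15! → 1/3153150
sum: t=0:+1/69120 t=1:−1/1728 t=2:+1/576 t=3:−1/1728 t=4:+1/69120 = 7/11520
3j²(5 4 5; 0 0 0) = Δ·Π!·Σ² = 2/143  (sign -1)
sum: t=0:+1/27648 t=1:−1/1296 t=2:+1/768 t=3:−1/4320 t=4:+1/414720 = 7/20736
3j²(5 4 5; 1 0 -1) = Δ·Π!·Σ² = 8/1287  (sign +1)
combine: 4πI² = 1089·2/143·8/1287 = 16/169
take √, sign -1: I = -0.08679840

-0.086798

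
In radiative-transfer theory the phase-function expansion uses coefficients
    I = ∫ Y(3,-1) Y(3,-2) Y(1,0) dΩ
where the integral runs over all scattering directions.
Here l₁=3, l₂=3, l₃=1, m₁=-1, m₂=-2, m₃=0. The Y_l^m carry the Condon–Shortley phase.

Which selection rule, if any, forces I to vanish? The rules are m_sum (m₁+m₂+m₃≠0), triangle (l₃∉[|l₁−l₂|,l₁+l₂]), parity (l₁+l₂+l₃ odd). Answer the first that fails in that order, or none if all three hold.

Σmᵢ = -3  ✗
l₃∈[|l₁−l₂|,l₁+l₂]=[0,6], have l₃=1
Σlᵢ = 7 ⇒ odd

m_sum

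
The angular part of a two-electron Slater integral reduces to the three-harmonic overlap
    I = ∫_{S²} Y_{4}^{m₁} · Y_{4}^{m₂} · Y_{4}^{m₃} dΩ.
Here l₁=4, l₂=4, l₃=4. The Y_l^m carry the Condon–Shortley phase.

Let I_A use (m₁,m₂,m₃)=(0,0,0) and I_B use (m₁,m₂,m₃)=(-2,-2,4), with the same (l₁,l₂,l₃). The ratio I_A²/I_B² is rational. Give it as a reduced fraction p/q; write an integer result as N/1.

18/35

Shared (l₁,l₂,l₃)=(4,4,4): N and (l;000)² cancel in I_A²/I_B².
A: Δ = 4!·4!·4!/13! = 1/450450; Racah Σ t=0..4: t=0:+1/13824 t=1:−1/216 t=2:+1/64 t=3:−1/216 t=4:+1/13824 = 5/768; ⇒ 3j(4 4 4; 0 0 0)² = 18/1001, sgn +1
B: Δ = 4!·4!·4!/13! = 1/450450; Racah Σ t=2..2: t=2:+1/2304 = 1/2304; ⇒ 3j(4 4 4; -2 -2 4)² = 5/143, sgn +1
I_A²/I_B² = (18/1001)/(5/143) = 18/35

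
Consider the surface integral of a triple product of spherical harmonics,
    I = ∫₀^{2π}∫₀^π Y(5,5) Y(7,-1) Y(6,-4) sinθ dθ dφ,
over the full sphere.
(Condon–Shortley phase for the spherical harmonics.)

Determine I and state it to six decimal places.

-0.104772

Checks pass: Σm=0; 18 even; l₃=6∈[2,12].
(2·5+1)(2·7+1)(2·6+1) = 2145
Δ: 6! 4! 8! / 19! → 1/174594420
sum: t=1:−1/4147200 t=2:+1/207360 t=3:−1/82944 t=4:+1/207360 t=5:−1/4147200 = -1/345600
3j²(5 7 6; 0 0 0) = Δ·Π!·Σ² = 420/46189  (sign -1)
sum: t=0:+1/24883200 = 1/24883200
3j²(5 7 6; 5 -1 -4) = Δ·Π!·Σ² = 980/138567  (sign +1)
combine: 4πI² = 2145·420/46189·980/138567 = 2058000/14919047
take √, sign -1: I = -0.10477248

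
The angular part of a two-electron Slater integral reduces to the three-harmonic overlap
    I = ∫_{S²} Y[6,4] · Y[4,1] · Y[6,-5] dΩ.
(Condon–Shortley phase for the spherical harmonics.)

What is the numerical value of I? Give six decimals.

Rules hold: Σm=0, L=16 even, 2≤6≤10.
N = 13·9·13 = 1521
Δ = 4!·8!·4!/17! = 1/15315300
Racah Σ t=0..4: t=0:+1/829440 t=1:−1/25920 t=2:+1/9216 t=3:−1/25920 t=4:+1/829440 = 7/207360
⇒ 3j(6 4 6; 0 0 0)² = 28/2431, sgn +1
Racah Σ t=1..2: t=1:−1/725760 t=2:+1/967680 = -1/2903040
⇒ 3j(6 4 6; 4 1 -5)² = 5/3094, sgn +1
4πI² = N·(3j₀)²·(3jₘ)² = 90/3179
I = +1·√(0.0283108/4π) = 0.04746473

0.047465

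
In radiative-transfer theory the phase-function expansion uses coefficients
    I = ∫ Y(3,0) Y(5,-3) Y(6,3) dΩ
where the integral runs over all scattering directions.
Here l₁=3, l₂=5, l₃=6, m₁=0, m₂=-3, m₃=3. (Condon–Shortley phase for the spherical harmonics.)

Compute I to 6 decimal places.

m-sum 0 ✓  L=14 even ✓  2≤6≤8 ✓
Π(2lᵢ+1) = 7×11×13 = 1001
triangle coeff Δ(3,5,6) = 1/675675
Σ_t [0,2]: t=0:+1/8640 t=1:−1/2304 t=2:+1/8640 = -7/34560
(3j)²=7/429 [(3 5 6; 0 0 0)], sign=-1
Σ_t [0,2]: t=0:+1/17280 t=1:−1/20160 t=2:+1/483840 = 1/96768
(3j)²=1/1001 [(3 5 6; 0 -3 3)], sign=-1
⇒ 4πI² = 7/429
I = (+1)√(7/429/(4π)) = 0.03603425

0.036034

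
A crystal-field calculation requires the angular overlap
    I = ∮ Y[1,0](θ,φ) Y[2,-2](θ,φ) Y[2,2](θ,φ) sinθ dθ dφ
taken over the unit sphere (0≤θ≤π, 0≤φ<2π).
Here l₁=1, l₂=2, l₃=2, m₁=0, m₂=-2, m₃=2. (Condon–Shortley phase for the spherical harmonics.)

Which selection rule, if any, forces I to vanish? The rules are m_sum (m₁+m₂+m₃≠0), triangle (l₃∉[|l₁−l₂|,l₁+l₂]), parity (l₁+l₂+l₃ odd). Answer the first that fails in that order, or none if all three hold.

parity

Σmᵢ = 0  ✓
l₃∈[|l₁−l₂|,l₁+l₂]=[1,3], have l₃=2  ✓
Σlᵢ = 5 ⇒ odd  ✗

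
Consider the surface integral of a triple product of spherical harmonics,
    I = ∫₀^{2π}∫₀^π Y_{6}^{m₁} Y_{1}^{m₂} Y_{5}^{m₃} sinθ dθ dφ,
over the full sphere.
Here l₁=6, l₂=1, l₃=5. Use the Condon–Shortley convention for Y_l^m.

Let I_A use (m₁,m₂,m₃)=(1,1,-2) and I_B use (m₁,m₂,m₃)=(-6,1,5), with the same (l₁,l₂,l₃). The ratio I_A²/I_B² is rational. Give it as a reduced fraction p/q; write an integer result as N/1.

5/33

l's match ⇒ only the (l;m) 3-j factors differ between A and B.
A: triangle coeff Δ(6,1,5) = 1/858; Σ_t [2,2]: t=2:+1/60480 = 1/60480; (3j)²=5/429 [(6 1 5; 1 1 -2)], sign=-1
B: triangle coeff Δ(6,1,5) = 1/858; Σ_t [2,2]: t=2:+1/7257600 = 1/7257600; (3j)²=1/13 [(6 1 5; -6 1 5)], sign=+1
I_A²/I_B² = (5/429)/(1/13) = 5/33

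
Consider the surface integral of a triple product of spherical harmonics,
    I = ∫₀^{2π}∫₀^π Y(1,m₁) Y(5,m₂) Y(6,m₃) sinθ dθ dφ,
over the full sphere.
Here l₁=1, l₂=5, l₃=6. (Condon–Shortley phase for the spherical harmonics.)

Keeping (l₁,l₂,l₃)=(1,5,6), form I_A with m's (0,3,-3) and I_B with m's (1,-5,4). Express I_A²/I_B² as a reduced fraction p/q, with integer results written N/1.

Same 1,5,6: normalisation and zero-m 3j drop out of the ratio.
A: Δ: 0! 2! 10! / 13! → 1/858; sum: t=0:+1/80640 = 1/80640; 3j²(1 5 6; 0 3 -3) = Δ·Π!·Σ² = 9/286  (sign -1)
B: Δ: 0! 2! 10! / 13! → 1/858; sum: t=0:+1/7257600 = 1/7257600; 3j²(1 5 6; 1 -5 4) = Δ·Π!·Σ² = 1/858  (sign +1)
I_A²/I_B² = (9/286)/(1/858) = 27/1

27/1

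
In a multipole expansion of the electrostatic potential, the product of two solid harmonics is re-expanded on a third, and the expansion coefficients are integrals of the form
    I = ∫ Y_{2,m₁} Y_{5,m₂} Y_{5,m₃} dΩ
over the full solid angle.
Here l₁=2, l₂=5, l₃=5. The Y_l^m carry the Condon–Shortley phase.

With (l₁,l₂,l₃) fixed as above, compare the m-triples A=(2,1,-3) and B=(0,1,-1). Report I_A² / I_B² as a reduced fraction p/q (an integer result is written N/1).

l's match ⇒ only the (l;m) 3-j factors differ between A and B.
A: triangle coeff Δ(2,5,5) = 1/38610; Σ_t [0,0]: t=0:+1/5760 = 1/5760; (3j)²=56/2145 [(2 5 5; 2 1 -3)], sign=+1
B: triangle coeff Δ(2,5,5) = 1/38610; Σ_t [0,2]: t=0:+1/5760 t=1:−1/720 t=2:+1/2304 = -1/1280; (3j)²=27/1430 [(2 5 5; 0 1 -1)], sign=-1
I_A²/I_B² = (56/2145)/(27/1430) = 112/81

112/81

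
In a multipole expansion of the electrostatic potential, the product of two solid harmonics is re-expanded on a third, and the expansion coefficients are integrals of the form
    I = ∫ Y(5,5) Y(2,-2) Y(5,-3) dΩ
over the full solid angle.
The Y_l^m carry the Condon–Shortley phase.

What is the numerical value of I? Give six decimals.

0.088588

Checks pass: Σm=0; 12 even; l₃=5∈[3,7].
(2·5+1)(2·2+1)(2·5+1) = 605
Δ: 2! 8! 2! / 13! → 1/38610
sum: t=0:+1/2880 t=1:−1/576 t=2:+1/2880 = -1/960
3j²(5 2 5; 0 0 0) = Δ·Π!·Σ² = 10/429  (sign +1)
sum: t=0:+1/161280 = 1/161280
3j²(5 2 5; 5 -2 -3) = Δ·Π!·Σ² = 1/143  (sign +1)
combine: 4πI² = 605·10/429·1/143 = 50/507
take √, sign +1: I = 0.08858824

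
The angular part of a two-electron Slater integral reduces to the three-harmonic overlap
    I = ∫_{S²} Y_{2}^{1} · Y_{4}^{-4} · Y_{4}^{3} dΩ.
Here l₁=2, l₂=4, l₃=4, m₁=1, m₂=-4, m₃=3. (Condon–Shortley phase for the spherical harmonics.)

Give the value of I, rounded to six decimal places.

Rules hold: Σm=0, L=10 even, 2≤4≤6.
N = 5·9·9 = 405
Δ = 2!·2!·6!/11! = 1/13860
Racah Σ t=0..2: t=0:+1/192 t=1:−1/36 t=2:+1/192 = -5/288
⇒ 3j(2 4 4; 0 0 0)² = 20/693, sgn -1
Racah Σ t=0..0: t=0:+1/1440 = 1/1440
⇒ 3j(2 4 4; 1 -4 3)² = 7/165, sgn -1
4πI² = N·(3j₀)²·(3jₘ)² = 60/121
I = +1·√(0.495868/4π) = 0.19864517

0.198645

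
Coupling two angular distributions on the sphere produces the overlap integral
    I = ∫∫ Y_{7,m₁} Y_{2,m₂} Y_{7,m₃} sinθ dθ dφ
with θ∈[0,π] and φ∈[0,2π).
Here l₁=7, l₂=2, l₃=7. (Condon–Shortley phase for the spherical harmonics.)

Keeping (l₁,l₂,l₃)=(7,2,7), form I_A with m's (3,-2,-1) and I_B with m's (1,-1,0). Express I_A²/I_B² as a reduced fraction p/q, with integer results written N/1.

Shared (l₁,l₂,l₃)=(7,2,7): N and (l;000)² cancel in I_A²/I_B².
A: Δ = 2!·12!·2!/17! = 1/185640; Racah Σ t=0..0: t=0:+1/3870720 = 1/3870720; ⇒ 3j(7 2 7; 3 -2 -1)² = 135/6188, sgn +1
B: Δ = 2!·12!·2!/17! = 1/185640; Racah Σ t=0..1: t=0:+1/1036800 t=1:−1/1209600 = 1/7257600; ⇒ 3j(7 2 7; 1 -1 0)² = 1/2210, sgn -1
I_A²/I_B² = (135/6188)/(1/2210) = 675/14

675/14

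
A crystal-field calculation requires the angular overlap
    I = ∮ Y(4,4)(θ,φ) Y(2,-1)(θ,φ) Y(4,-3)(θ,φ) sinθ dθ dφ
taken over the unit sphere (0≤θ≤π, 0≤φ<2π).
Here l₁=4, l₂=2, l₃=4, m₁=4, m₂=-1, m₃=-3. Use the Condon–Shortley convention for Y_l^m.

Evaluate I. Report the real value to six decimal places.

Checks pass: Σm=0; 10 even; l₃=4∈[2,6].
(2·4+1)(2·2+1)(2·4+1) = 405
Δ: 2! 6! 2! / 11! → 1/13860
sum: t=0:+1/192 t=1:−1/36 t=2:+1/192 = -5/288
3j²(4 2 4; 0 0 0) = Δ·Π!·Σ² = 20/693  (sign -1)
sum: t=0:+1/1440 = 1/1440
3j²(4 2 4; 4 -1 -3) = Δ·Π!·Σ² = 7/165  (sign -1)
combine: 4πI² = 405·20/693·7/165 = 60/121
take √, sign +1: I = 0.19864517

0.198645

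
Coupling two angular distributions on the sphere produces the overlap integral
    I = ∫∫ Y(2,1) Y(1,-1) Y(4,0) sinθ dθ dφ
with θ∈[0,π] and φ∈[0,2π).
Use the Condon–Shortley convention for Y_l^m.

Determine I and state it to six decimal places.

0.000000

triangle: need 1≤l₃≤3, have 4; I=0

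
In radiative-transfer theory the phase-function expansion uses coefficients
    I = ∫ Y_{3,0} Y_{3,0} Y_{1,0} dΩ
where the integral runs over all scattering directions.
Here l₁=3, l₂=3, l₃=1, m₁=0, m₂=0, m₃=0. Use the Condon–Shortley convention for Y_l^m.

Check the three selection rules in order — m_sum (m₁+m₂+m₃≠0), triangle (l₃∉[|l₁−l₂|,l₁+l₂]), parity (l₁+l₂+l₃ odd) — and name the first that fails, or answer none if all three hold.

m₁+m₂+m₃ = 0 + 0 + 0 = 0  ✓
triangle: |3−3|=0 ≤ l₃=1 ≤ 3+3=6  ✓
parity: l₁+l₂+l₃ = 7 is odd  ✗

parity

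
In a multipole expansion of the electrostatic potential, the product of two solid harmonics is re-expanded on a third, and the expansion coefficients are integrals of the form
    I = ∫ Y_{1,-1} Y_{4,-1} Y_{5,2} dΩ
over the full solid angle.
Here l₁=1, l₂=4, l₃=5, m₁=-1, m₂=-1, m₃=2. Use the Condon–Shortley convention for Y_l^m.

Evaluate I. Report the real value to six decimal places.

m-sum 0 ✓  L=10 even ✓  3≤5≤5 ✓
Π(2lᵢ+1) = 3×9×11 = 297
triangle coeff Δ(1,4,5) = 1/495
Σ_t [0,0]: t=0:+1/576 = 1/576
(3j)²=5/99 [(1 4 5; 0 0 0)], sign=-1
Σ_t [0,0]: t=0:+1/1440 = 1/1440
(3j)²=7/165 [(1 4 5; -1 -1 2)], sign=-1
⇒ 4πI² = 7/11
I = (+1)√(7/11/(4π)) = 0.22503380

0.225034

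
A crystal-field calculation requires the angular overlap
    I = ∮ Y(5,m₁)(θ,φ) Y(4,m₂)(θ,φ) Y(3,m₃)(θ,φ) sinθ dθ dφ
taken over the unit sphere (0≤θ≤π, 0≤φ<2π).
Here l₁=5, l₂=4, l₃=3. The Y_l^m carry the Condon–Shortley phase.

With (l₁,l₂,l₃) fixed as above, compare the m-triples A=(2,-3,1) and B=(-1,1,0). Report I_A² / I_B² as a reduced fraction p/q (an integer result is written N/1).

2401/1083

Shared (l₁,l₂,l₃)=(5,4,3): N and (l;000)² cancel in I_A²/I_B².
A: Δ = 6!·4!·2!/13! = 1/180180; Racah Σ t=0..1: t=0:+1/4320 t=1:−1/960 = -7/8640; ⇒ 3j(5 4 3; 2 -3 1)² = 343/12870, sgn -1
B: Δ = 6!·4!·2!/13! = 1/180180; Racah Σ t=3..5: t=3:−1/432 t=4:+1/192 t=5:−1/1440 = 19/8640; ⇒ 3j(5 4 3; -1 1 0)² = 361/30030, sgn -1
I_A²/I_B² = (343/12870)/(361/30030) = 2401/1083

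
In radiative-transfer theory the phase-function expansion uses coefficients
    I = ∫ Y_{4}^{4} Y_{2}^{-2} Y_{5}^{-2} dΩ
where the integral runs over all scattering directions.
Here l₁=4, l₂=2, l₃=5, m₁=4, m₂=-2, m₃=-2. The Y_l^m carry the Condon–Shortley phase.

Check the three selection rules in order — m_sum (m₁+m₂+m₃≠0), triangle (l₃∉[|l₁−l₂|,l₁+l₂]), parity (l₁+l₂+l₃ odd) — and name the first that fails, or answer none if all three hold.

Σmᵢ = 0  ✓
l₃∈[|l₁−l₂|,l₁+l₂]=[2,6], have l₃=5  ✓
Σlᵢ = 11 ⇒ odd  ✗

parity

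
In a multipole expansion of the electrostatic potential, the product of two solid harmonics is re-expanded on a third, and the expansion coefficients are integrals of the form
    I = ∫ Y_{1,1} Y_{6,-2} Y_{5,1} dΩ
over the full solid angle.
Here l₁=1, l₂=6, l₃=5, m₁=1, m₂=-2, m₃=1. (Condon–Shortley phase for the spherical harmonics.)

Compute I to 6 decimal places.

0.216205

Rules hold: Σm=0, L=12 even, 5≤5≤7.
N = 3·13·11 = 429
Δ = 2!·0!·10!/13! = 1/858
Racah Σ t=1..1: t=1:−1/14400 = -1/14400
⇒ 3j(1 6 5; 0 0 0)² = 6/143, sgn +1
Racah Σ t=0..0: t=0:+1/34560 = 1/34560
⇒ 3j(1 6 5; 1 -2 1)² = 14/429, sgn +1
4πI² = N·(3j₀)²·(3jₘ)² = 84/143
I = +1·√(0.587413/4π) = 0.21620548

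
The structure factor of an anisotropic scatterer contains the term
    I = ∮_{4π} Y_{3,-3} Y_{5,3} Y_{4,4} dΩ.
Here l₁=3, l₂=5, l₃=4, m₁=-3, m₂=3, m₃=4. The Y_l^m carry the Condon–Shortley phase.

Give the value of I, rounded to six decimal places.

-3 + 3 + 4 = 4 ≠ 0: azimuthal integral kills it; I = 0

0.000000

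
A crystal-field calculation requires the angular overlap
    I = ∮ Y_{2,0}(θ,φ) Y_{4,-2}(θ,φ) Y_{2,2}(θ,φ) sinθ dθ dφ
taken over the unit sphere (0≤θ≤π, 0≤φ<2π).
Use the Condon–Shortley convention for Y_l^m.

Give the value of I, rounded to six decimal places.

m-sum 0 ✓  L=8 even ✓  2≤2≤6 ✓
Π(2lᵢ+1) = 5×9×5 = 225
triangle coeff Δ(2,4,2) = 1/630
Σ_t [2,2]: t=2:+1/16 = 1/16
(3j)²=2/35 [(2 4 2; 0 0 0)], sign=+1
Σ_t [2,2]: t=2:+1/96 = 1/96
(3j)²=1/42 [(2 4 2; 0 -2 2)], sign=+1
⇒ 4πI² = 15/49
I = (+1)√(15/49/(4π)) = 0.15607835

0.156078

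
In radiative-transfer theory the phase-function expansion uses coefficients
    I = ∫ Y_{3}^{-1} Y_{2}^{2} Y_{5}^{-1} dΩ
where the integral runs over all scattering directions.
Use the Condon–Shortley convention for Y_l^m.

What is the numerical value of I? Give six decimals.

Checks pass: Σm=0; 10 even; l₃=5∈[1,5].
(2·3+1)(2·2+1)(2·5+1) = 385
Δ: 0! 6! 4! / 11! → 1/2310
sum: t=0:+1/144 = 1/144
3j²(3 2 5; 0 0 0) = Δ·Π!·Σ² = 10/231  (sign -1)
sum: t=0:+1/1152 = 1/1152
3j²(3 2 5; -1 2 -1) = Δ·Π!·Σ² = 1/154  (sign +1)
combine: 4πI² = 385·10/231·1/154 = 25/231
take √, sign -1: I = -0.09280237

-0.092802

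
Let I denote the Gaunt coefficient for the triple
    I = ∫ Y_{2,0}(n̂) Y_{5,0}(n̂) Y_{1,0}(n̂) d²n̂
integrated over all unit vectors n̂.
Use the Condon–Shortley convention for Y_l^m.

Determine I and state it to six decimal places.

triangle: need 3≤l₃≤7, have 1; I=0

0.000000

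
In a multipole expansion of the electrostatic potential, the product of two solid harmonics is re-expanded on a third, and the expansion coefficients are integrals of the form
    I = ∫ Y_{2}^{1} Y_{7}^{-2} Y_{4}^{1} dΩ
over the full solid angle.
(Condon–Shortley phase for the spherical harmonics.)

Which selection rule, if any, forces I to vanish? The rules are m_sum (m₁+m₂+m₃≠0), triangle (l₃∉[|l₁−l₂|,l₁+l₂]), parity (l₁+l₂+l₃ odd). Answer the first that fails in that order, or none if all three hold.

triangle

azimuthal sum: 1 − 2 + 1 = 0  ✓
5 ≤ 4 ≤ 9 (triangle on l)  ✗
L = 2 + 7 + 4 = 13 (odd)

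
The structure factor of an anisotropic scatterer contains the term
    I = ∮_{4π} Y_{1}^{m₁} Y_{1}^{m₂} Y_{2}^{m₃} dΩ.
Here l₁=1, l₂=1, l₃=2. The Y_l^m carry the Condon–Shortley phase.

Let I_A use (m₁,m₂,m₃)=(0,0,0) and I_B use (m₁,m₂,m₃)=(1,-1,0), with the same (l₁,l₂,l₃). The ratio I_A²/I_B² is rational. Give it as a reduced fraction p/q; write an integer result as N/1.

Same 1,1,2: normalisation and zero-m 3j drop out of the ratio.
A: Δ: 0! 2! 2! / 5! → 1/30; sum: t=0:+1/1 = 1/1; 3j²(1 1 2; 0 0 0) = Δ·Π!·Σ² = 2/15  (sign +1)
B: Δ: 0! 2! 2! / 5! → 1/30; sum: t=0:+1/4 = 1/4; 3j²(1 1 2; 1 -1 0) = Δ·Π!·Σ² = 1/30  (sign +1)
I_A²/I_B² = (2/15)/(1/30) = 4/1

4/1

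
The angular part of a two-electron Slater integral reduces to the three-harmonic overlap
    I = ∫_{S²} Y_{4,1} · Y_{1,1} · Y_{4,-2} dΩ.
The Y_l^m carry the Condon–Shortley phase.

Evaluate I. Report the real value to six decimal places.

0.000000

Σlᵢ=9 odd — θ-integrand is odd under cosθ→−cosθ; I=0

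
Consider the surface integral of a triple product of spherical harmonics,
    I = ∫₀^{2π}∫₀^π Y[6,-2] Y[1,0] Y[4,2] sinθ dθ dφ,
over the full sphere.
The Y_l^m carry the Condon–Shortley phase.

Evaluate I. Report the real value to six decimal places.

0.000000

l₃=4 ∉ [5,7] — triangle fails ⇒ I = 0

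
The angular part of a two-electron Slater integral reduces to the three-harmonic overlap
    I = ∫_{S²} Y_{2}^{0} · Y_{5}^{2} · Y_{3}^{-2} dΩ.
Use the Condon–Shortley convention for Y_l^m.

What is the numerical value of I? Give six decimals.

Checks pass: Σm=0; 10 even; l₃=3∈[3,7].
(2·2+1)(2·5+1)(2·3+1) = 385
Δ: 4! 0! 6! / 11! → 1/2310
sum: t=2:+1/144 = 1/144
3j²(2 5 3; 0 0 0) = Δ·Π!·Σ² = 10/231  (sign -1)
sum: t=2:+1/480 = 1/480
3j²(2 5 3; 0 2 -2) = Δ·Π!·Σ² = 3/110  (sign -1)
combine: 4πI² = 385·10/231·3/110 = 5/11
take √, sign +1: I = 0.19018827

0.190188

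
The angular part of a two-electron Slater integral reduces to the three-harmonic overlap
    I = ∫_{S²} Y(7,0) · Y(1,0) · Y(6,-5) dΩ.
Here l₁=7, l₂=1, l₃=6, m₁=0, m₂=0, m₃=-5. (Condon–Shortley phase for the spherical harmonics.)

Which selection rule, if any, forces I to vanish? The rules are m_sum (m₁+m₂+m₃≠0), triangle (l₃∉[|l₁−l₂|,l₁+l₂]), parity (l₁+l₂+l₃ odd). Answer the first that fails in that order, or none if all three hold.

m₁+m₂+m₃ = 0 + 0 − 5 = -5  ✗
triangle: |7−1|=6 ≤ l₃=6 ≤ 7+1=8
parity: l₁+l₂+l₃ = 14 is even

m_sum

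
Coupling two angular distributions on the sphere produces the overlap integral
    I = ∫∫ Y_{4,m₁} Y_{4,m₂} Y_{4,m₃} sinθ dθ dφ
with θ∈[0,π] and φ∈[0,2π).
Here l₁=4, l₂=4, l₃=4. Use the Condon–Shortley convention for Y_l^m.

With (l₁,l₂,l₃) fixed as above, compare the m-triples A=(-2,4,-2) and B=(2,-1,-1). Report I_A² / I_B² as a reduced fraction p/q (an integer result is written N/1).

7/4

Shared (l₁,l₂,l₃)=(4,4,4): N and (l;000)² cancel in I_A²/I_B².
A: Δ = 4!·4!·4!/13! = 1/450450; Racah Σ t=4..4: t=4:+1/2304 = 1/2304; ⇒ 3j(4 4 4; -2 4 -2)² = 5/143, sgn +1
B: Δ = 4!·4!·4!/13! = 1/450450; Racah Σ t=0..2: t=0:+1/576 t=1:−1/144 t=2:+1/576 = -1/288; ⇒ 3j(4 4 4; 2 -1 -1)² = 20/1001, sgn +1
I_A²/I_B² = (5/143)/(20/1001) = 7/4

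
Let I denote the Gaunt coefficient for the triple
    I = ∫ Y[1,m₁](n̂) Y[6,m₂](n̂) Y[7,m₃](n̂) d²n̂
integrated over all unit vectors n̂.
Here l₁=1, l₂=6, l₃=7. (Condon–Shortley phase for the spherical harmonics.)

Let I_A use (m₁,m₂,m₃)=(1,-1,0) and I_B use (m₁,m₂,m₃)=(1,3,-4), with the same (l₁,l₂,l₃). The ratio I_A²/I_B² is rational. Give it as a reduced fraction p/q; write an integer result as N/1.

21/55

Same 1,6,7: normalisation and zero-m 3j drop out of the ratio.
A: Δ: 0! 2! 12! / 15! → 1/1365; sum: t=0:+1/1209600 = 1/1209600; 3j²(1 6 7; 1 -1 0) = Δ·Π!·Σ² = 1/65  (sign -1)
B: Δ: 0! 2! 12! / 15! → 1/1365; sum: t=0:+1/4354560 = 1/4354560; 3j²(1 6 7; 1 3 -4) = Δ·Π!·Σ² = 11/273  (sign -1)
I_A²/I_B² = (1/65)/(11/273) = 21/55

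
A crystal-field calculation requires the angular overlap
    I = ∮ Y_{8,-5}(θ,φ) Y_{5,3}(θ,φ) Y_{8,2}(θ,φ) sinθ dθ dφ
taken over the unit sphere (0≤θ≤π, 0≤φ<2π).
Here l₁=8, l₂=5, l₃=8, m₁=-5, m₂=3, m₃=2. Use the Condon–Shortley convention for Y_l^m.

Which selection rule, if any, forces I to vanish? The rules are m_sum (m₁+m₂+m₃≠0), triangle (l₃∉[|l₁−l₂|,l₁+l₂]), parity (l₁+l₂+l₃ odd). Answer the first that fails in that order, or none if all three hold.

Σmᵢ = 0  ✓
l₃∈[|l₁−l₂|,l₁+l₂]=[3,13], have l₃=8  ✓
Σlᵢ = 21 ⇒ odd  ✗

parity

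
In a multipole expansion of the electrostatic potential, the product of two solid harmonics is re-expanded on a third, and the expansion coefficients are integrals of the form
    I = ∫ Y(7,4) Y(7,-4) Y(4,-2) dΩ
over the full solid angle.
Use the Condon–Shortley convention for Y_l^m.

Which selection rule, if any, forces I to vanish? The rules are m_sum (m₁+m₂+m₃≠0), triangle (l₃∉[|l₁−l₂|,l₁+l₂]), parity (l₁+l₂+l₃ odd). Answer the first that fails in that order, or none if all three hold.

m₁+m₂+m₃ = 4 − 4 − 2 = -2  ✗
triangle: |7−7|=0 ≤ l₃=4 ≤ 7+7=14
parity: l₁+l₂+l₃ = 18 is even

m_sum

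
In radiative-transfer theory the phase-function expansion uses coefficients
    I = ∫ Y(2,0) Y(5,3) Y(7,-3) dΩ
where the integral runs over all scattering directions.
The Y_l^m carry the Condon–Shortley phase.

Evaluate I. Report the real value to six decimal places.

Rules hold: Σm=0, L=14 even, 3≤7≤7.
N = 5·11·15 = 825
Δ = 0!·4!·10!/15! = 1/15015
Racah Σ t=0..0: t=0:+1/57600 = 1/57600
⇒ 3j(2 5 7; 0 0 0)² = 21/715, sgn -1
Racah Σ t=0..0: t=0:+1/322560 = 1/322560
⇒ 3j(2 5 7; 0 3 -3)² = 18/1001, sgn +1
4πI² = N·(3j₀)²·(3jₘ)² = 810/1859
I = -1·√(0.435718/4π) = -0.18620781

-0.186208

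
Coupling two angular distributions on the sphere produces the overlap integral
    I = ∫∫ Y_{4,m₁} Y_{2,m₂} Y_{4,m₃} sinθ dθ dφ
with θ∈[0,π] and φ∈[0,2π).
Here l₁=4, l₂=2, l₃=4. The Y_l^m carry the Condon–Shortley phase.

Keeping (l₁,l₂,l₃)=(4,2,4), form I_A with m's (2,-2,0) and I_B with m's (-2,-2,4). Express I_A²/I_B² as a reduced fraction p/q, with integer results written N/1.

Shared (l₁,l₂,l₃)=(4,2,4): N and (l;000)² cancel in I_A²/I_B².
A: Δ = 2!·6!·2!/11! = 1/13860; Racah Σ t=0..0: t=0:+1/192 = 1/192; ⇒ 3j(4 2 4; 2 -2 0)² = 3/77, sgn +1
B: Δ = 2!·6!·2!/11! = 1/13860; Racah Σ t=0..0: t=0:+1/2880 = 1/2880; ⇒ 3j(4 2 4; -2 -2 4)² = 2/165, sgn +1
I_A²/I_B² = (3/77)/(2/165) = 45/14

45/14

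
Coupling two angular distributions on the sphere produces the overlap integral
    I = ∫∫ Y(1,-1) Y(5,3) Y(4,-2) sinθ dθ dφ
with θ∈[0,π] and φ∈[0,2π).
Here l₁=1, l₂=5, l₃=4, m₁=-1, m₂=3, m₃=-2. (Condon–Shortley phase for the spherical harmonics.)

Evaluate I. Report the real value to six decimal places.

-0.259847

Checks pass: Σm=0; 10 even; l₃=4∈[4,6].
(2·1+1)(2·5+1)(2·4+1) = 297
Δ: 2! 0! 8! / 11! → 1/495
sum: t=1:−1/576 = -1/576
3j²(1 5 4; 0 0 0) = Δ·Π!·Σ² = 5/99  (sign -1)
sum: t=2:+1/2880 = 1/2880
3j²(1 5 4; -1 3 -2) = Δ·Π!·Σ² = 28/495  (sign +1)
combine: 4πI² = 297·5/99·28/495 = 28/33
take √, sign -1: I = -0.25984664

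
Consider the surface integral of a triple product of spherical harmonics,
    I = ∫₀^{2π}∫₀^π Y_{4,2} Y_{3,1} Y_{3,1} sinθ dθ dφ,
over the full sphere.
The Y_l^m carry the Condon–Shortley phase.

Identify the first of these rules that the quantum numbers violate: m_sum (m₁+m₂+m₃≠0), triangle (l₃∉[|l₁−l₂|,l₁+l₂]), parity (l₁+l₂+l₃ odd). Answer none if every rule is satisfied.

m_sum

m₁+m₂+m₃ = 2 + 1 + 1 = 4  ✗
triangle: |4−3|=1 ≤ l₃=3 ≤ 4+3=7
parity: l₁+l₂+l₃ = 10 is even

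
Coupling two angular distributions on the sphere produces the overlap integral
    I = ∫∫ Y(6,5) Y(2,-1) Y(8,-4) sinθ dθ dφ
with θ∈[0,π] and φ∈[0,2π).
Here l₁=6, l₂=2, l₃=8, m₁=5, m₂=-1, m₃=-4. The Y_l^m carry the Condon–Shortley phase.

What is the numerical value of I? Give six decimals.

m-sum 0 ✓  L=16 even ✓  4≤8≤8 ✓
Π(2lᵢ+1) = 13×5×17 = 1105
triangle coeff Δ(6,2,8) = 1/30940
Σ_t [0,0]: t=0:+1/2073600 = 1/2073600
(3j)²=28/1105 [(6 2 8; 0 0 0)], sign=+1
Σ_t [0,0]: t=0:+1/239500800 = 1/239500800
(3j)²=12/7735 [(6 2 8; 5 -1 -4)], sign=+1
⇒ 4πI² = 48/1105
I = (+1)√(48/1105/(4π)) = 0.05879421

0.058794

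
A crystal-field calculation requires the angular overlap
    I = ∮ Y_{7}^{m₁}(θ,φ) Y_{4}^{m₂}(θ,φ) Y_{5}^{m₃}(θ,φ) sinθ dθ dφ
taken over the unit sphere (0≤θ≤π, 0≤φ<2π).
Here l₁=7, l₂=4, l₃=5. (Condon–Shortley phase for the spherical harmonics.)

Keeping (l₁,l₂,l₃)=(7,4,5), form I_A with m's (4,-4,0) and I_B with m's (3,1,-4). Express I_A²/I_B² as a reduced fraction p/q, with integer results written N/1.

l's match ⇒ only the (l;m) 3-j factors differ between A and B.
A: triangle coeff Δ(7,4,5) = 1/6126120; Σ_t [0,0]: t=0:+1/1036800 = 1/1036800; (3j)²=14/663 [(7 4 5; 4 -4 0)], sign=-1
B: triangle coeff Δ(7,4,5) = 1/6126120; Σ_t [3,4]: t=3:−1/362880 t=4:+1/1935360 = -13/5806080; (3j)²=195/10472 [(7 4 5; 3 1 -4)], sign=+1
I_A²/I_B² = (14/663)/(195/10472) = 8624/7605

8624/7605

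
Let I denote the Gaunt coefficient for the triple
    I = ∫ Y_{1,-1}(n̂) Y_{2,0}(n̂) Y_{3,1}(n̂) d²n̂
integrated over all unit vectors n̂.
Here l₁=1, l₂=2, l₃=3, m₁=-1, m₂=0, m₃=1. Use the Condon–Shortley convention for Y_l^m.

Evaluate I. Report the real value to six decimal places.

Rules hold: Σm=0, L=6 even, 1≤3≤3.
N = 3·5·7 = 105
Δ = 0!·2!·4!/7! = 1/105
Racah Σ t=0..0: t=0:+1/4 = 1/4
⇒ 3j(1 2 3; 0 0 0)² = 3/35, sgn -1
Racah Σ t=0..0: t=0:+1/8 = 1/8
⇒ 3j(1 2 3; -1 0 1)² = 2/35, sgn +1
4πI² = N·(3j₀)²·(3jₘ)² = 18/35
I = -1·√(0.514286/4π) = -0.20230066

-0.202301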